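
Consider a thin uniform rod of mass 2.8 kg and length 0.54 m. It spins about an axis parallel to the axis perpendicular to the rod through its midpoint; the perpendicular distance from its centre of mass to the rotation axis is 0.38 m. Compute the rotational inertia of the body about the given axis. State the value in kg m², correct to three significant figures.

I_cm = (1/12)ML² = (1/12)(2.8)(0.54)² = 0.06804 kg m²; centre at d = 0.38 m, so the parallel axis theorem gives I = 0.06804 + (2.8)(0.38)² = 0.47236 kg m².

0.472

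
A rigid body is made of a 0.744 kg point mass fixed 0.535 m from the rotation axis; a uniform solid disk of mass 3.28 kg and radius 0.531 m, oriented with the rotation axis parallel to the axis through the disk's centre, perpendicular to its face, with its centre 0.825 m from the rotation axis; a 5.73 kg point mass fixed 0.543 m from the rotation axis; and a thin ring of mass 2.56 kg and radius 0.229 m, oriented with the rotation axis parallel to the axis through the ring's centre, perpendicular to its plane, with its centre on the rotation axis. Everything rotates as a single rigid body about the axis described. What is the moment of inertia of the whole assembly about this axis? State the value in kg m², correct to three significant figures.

Point mass: I_cm = 0; centre at d = 0.535 m, so the parallel axis theorem gives I = 0 + (0.744)(0.535)² = 0.21295 kg m².
Solid disk: I_cm = (1/2)MR² = (1/2)(3.28)(0.531)² = 0.46242 kg m²; centre at d = 0.825 m, so the parallel axis theorem gives I = 0.46242 + (3.28)(0.825)² = 2.6949 kg m².
Point mass: I_cm = 0; centre at d = 0.543 m, so the parallel axis theorem gives I = 0 + (5.73)(0.543)² = 1.6895 kg m².
Thin ring: I_cm = MR² = (2.56)(0.229)² = 0.13425 kg m²; axis through the centre, so I = 0.13425 kg m².
Total I = 0.21295 + 2.6949 + 1.6895 + 0.13425 = 4.7316 kg m².

4.73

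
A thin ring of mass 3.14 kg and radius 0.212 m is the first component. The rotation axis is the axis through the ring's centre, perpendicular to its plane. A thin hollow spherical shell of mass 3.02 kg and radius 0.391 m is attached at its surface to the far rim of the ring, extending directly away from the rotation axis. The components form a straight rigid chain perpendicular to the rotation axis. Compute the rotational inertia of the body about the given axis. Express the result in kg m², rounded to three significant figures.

Thin ring: I_cm = MR² = (3.14)(0.212)² = 0.14112 kg m²; axis through the centre, so I = 0.14112 kg m².
Spherical shell: I_cm = (2/3)MR² = (2/3)(3.02)(0.391)² = 0.3078 kg m²; centre at d = 0.212 + 0.391 = 0.603 m, so I = I_cm + Md² gives I = 0.3078 + (3.02)(0.603)² = 1.4059 kg m².
Total I = 0.14112 + 1.4059 = 1.547 kg m².

1.55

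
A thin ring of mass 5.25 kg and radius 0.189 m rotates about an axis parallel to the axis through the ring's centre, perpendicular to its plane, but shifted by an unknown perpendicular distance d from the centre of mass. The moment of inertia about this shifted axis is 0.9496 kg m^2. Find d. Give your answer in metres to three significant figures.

About the centre-of-mass axis, I_cm = MR² = (5.25)(0.189)² = 0.18754 kg m^2.
Parallel axis theorem: I = I_cm + Md², so Md² = 0.9496 − 0.18754 = 0.76206 kg m^2.
d = √(0.76206 / 5.25) = 0.38099 m.

0.381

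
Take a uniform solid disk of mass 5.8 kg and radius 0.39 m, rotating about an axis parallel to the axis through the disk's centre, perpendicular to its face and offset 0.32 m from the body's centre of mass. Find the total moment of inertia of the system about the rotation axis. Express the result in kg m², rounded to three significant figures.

1.04

I_cm = (1/2)MR² = (1/2)(5.8)(0.39)² = 0.44109 kg m²; centre at d = 0.32 m, so I = I_cm + Md² gives I = 0.44109 + (5.8)(0.32)² = 1.035 kg m².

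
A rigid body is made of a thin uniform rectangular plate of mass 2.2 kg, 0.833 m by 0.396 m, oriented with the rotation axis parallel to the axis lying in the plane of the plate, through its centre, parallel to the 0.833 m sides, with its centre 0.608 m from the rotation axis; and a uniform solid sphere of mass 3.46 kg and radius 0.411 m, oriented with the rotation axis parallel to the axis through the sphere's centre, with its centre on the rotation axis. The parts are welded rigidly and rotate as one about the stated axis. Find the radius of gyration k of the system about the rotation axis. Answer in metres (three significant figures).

Rectangular plate: I_cm = (1/12)Mb² = (1/12)(2.2)(0.396)² = 0.02875 kg·m²; centre at d = 0.608 m, so I = I_cm + Md² gives I = 0.02875 + (2.2)(0.608)² = 0.84201 kg·m².
Solid sphere: I_cm = (2/5)MR² = (2/5)(3.46)(0.411)² = 0.23379 kg·m²; axis through the centre, so I = 0.23379 kg·m².
Total I = 1.0758 kg·m²; total mass M = 5.66 kg.
k = √(I/M) = √(1.0758/5.66) = 0.43597 m.

0.436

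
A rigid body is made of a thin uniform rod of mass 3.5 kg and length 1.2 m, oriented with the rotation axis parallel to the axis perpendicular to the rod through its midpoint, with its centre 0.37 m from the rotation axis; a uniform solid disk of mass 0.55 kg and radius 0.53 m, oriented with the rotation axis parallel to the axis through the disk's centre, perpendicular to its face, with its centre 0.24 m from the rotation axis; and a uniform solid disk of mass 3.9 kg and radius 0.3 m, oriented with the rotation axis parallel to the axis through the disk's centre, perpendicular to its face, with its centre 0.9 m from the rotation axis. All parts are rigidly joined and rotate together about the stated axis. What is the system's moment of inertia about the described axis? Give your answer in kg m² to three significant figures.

4.34

Thin rod: I_cm = (1/12)ML² = (1/12)(3.5)(1.2)² = 0.42 kg m²; centre at d = 0.37 m, so the parallel axis theorem gives I = 0.42 + (3.5)(0.37)² = 0.89915 kg m².
Solid disk: I_cm = (1/2)MR² = (1/2)(0.55)(0.53)² = 0.077248 kg m²; centre at d = 0.24 m, so the parallel axis theorem gives I = 0.077248 + (0.55)(0.24)² = 0.10893 kg m².
Solid disk: I_cm = (1/2)MR² = (1/2)(3.9)(0.3)² = 0.1755 kg m²; centre at d = 0.9 m, so the parallel axis theorem gives I = 0.1755 + (3.9)(0.9)² = 3.3345 kg m².
Total I = 0.89915 + 0.10893 + 3.3345 = 4.3426 kg m².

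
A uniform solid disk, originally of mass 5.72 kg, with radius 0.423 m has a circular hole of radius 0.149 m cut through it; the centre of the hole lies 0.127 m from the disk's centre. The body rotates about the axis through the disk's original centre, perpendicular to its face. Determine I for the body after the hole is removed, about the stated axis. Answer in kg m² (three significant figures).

Unpierced body about its centre: I₀ = (1/2)MR² = (1/2)(5.72)(0.423)² = 0.51174 kg m².
The removed disk has mass m = M·(r/R)² = (5.72)(0.149/0.423)² = 0.70972 kg (same uniform areal density).
Its moment of inertia about the rotation axis (parallel-axis theorem): I_hole = (1/2)mr² + md² = (1/2)(0.70972)(0.149)² + (0.70972)(0.127)² = 0.019325 kg m².
Treating the hole as negative mass, I = I₀ − I_hole = 0.51174 − 0.019325 = 0.49241 kg m².

0.492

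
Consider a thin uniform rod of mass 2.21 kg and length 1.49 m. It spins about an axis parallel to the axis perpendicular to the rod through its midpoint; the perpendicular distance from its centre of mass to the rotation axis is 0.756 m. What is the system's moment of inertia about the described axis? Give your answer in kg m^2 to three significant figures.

I_cm = (1/12)ML² = (1/12)(2.21)(1.49)² = 0.40887 kg m^2; centre at d = 0.756 m, so the parallel axis theorem gives I = 0.40887 + (2.21)(0.756)² = 1.672 kg m^2.

1.67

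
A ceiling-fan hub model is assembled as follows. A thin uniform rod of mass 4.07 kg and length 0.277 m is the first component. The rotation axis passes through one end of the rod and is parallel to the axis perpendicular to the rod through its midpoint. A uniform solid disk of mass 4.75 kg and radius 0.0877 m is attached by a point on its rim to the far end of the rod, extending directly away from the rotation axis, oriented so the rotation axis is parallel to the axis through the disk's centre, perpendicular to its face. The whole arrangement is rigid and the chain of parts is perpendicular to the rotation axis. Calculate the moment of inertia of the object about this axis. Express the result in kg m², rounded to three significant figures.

Thin rod: I_cm = (1/12)ML² = (1/12)(4.07)(0.277)² = 0.026024 kg m²; centre at d = 0.1385 m, so I = I_cm + Md² gives I = 0.026024 + (4.07)(0.1385)² = 0.1041 kg m².
Solid disk: I_cm = (1/2)MR² = (1/2)(4.75)(0.0877)² = 0.018267 kg m²; centre at d = 0.1385 + 0.1385 + 0.0877 = 0.3647 m, so I = I_cm + Md² gives I = 0.018267 + (4.75)(0.3647)² = 0.65005 kg m².
Total I = 0.1041 + 0.65005 = 0.75414 kg m².

0.754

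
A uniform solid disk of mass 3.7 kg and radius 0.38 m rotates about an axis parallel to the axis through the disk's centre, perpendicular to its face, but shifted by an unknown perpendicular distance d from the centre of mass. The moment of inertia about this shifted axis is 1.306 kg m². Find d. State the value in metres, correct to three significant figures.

About the centre-of-mass axis, I_cm = (1/2)MR² = (1/2)(3.7)(0.38)² = 0.26714 kg m².
Parallel axis theorem: I = I_cm + Md², so Md² = 1.306 − 0.26714 = 1.0389 kg m².
d = √(1.0389 / 3.7) = 0.52988 m.

0.530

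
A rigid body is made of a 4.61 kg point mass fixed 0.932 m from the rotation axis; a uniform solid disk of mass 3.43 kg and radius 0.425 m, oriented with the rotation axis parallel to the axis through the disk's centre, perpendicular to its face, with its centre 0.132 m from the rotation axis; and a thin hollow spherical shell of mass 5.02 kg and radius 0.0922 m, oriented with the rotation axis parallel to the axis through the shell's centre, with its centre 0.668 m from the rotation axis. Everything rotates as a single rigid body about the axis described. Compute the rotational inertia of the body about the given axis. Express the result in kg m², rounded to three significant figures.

Point mass: I_cm = 0; centre at d = 0.932 m, so the parallel axis theorem gives I = 0 + (4.61)(0.932)² = 4.0044 kg m².
Solid disk: I_cm = (1/2)MR² = (1/2)(3.43)(0.425)² = 0.30977 kg m²; centre at d = 0.132 m, so the parallel axis theorem gives I = 0.30977 + (3.43)(0.132)² = 0.36954 kg m².
Spherical shell: I_cm = (2/3)MR² = (2/3)(5.02)(0.0922)² = 0.028449 kg m²; centre at d = 0.668 m, so the parallel axis theorem gives I = 0.028449 + (5.02)(0.668)² = 2.2685 kg m².
Total I = 4.0044 + 0.36954 + 2.2685 = 6.6424 kg m².

6.64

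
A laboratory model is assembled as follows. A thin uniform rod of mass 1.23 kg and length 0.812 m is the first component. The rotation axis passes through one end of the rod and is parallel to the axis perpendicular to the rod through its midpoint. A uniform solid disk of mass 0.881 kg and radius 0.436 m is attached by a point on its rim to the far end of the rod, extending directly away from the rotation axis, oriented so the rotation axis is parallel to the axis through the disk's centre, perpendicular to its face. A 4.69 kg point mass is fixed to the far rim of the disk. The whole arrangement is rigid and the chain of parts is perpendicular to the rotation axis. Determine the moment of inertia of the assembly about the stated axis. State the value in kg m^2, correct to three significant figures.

15.0

Thin rod: I_cm = (1/12)ML² = (1/12)(1.23)(0.812)² = 0.067583 kg m^2; centre at d = 0.406 m, so the parallel axis theorem gives I = 0.067583 + (1.23)(0.406)² = 0.27033 kg m^2.
Solid disk: I_cm = (1/2)MR² = (1/2)(0.881)(0.436)² = 0.083737 kg m^2; centre at d = 0.406 + 0.406 + 0.436 = 1.248 m, so the parallel axis theorem gives I = 0.083737 + (0.881)(1.248)² = 1.4559 kg m^2.
Point mass: I_cm = 0; centre at d = 0.406 + 0.406 + 0.436 + 0.436 = 1.684 m, so the parallel axis theorem gives I = 0 + (4.69)(1.684)² = 13.3 kg m^2.
Total I = 0.27033 + 1.4559 + 13.3 = 15.026 kg m^2.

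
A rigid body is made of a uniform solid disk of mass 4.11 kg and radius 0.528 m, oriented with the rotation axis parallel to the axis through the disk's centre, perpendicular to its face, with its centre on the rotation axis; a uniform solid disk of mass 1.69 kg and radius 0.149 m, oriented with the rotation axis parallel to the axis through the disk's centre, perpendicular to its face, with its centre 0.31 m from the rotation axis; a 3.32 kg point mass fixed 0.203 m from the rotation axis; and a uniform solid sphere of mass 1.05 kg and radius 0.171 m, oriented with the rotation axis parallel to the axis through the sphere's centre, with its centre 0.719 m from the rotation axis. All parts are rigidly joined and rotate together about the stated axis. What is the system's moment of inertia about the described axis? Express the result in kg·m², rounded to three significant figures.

Solid disk: I_cm = (1/2)MR² = (1/2)(4.11)(0.528)² = 0.5729 kg·m²; axis through the centre, so I = 0.5729 kg·m².
Solid disk: I_cm = (1/2)MR² = (1/2)(1.69)(0.149)² = 0.01876 kg·m²; centre at d = 0.31 m, so I = I_cm + Md² gives I = 0.01876 + (1.69)(0.31)² = 0.18117 kg·m².
Point mass: I_cm = 0; centre at d = 0.203 m, so I = I_cm + Md² gives I = 0 + (3.32)(0.203)² = 0.13681 kg·m².
Solid sphere: I_cm = (2/5)MR² = (2/5)(1.05)(0.171)² = 0.012281 kg·m²; centre at d = 0.719 m, so I = I_cm + Md² gives I = 0.012281 + (1.05)(0.719)² = 0.55509 kg·m².
Total I = 0.5729 + 0.18117 + 0.13681 + 0.55509 = 1.446 kg·m².

1.45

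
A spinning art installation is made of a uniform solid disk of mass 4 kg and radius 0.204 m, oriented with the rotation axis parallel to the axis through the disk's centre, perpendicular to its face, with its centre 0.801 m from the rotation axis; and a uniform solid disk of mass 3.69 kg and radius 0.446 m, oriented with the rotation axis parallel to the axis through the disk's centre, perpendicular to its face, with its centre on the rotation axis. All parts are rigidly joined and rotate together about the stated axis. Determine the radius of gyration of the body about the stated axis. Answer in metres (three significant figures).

Solid disk: I_cm = (1/2)MR² = (1/2)(4)(0.204)² = 0.083232 kg m^2; centre at d = 0.801 m, so I = I_cm + Md² gives I = 0.083232 + (4)(0.801)² = 2.6496 kg m^2.
Solid disk: I_cm = (1/2)MR² = (1/2)(3.69)(0.446)² = 0.367 kg m^2; axis through the centre, so I = 0.367 kg m^2.
Total I = 3.0166 kg m^2; total mass M = 7.69 kg.
k = √(I/M) = √(3.0166/7.69) = 0.62632 m.

0.626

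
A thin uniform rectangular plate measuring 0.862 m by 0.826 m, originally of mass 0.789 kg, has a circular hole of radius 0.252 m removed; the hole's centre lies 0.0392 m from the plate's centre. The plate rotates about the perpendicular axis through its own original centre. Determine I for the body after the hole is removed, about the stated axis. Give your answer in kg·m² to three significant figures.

0.0864

Unpierced body about its centre: I₀ = (1/12)M(a²+b²) = (1/12)(0.789)[(0.862)² + (0.826)²] = 0.093715 kg·m².
The removed disk has mass m = M·πr²/(ab) = (0.789)·π(0.252)²/(0.862·0.826) = 0.22108 kg (same uniform areal density).
Its moment of inertia about the rotation axis (parallel-axis theorem): I_hole = (1/2)mr² + md² = (1/2)(0.22108)(0.252)² + (0.22108)(0.0392)² = 0.0073593 kg·m².
Treating the hole as negative mass, I = I₀ − I_hole = 0.093715 − 0.0073593 = 0.086355 kg·m².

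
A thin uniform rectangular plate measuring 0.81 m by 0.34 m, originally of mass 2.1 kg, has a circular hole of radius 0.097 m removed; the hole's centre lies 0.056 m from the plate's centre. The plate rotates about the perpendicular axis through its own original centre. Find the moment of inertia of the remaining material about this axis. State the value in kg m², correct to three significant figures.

0.133

Unpierced body about its centre: I₀ = (1/12)M(a²+b²) = (1/12)(2.1)[(0.81)² + (0.34)²] = 0.13505 kg m².
The removed disk has mass m = M·πr²/(ab) = (2.1)·π(0.097)²/(0.81·0.34) = 0.2254 kg (same uniform areal density).
Its moment of inertia about the rotation axis (parallel-axis theorem): I_hole = (1/2)mr² + md² = (1/2)(0.2254)(0.097)² + (0.2254)(0.056)² = 0.0017672 kg m².
Treating the hole as negative mass, I = I₀ − I_hole = 0.13505 − 0.0017672 = 0.13328 kg m².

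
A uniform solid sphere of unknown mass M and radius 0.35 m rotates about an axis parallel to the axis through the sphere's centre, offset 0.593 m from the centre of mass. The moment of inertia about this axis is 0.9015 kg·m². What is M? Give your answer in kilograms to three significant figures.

2.25

I = I_cm + Md² = (2/5)MR² + Md² = M·[0.4·(0.35)² + (0.593)²] = M·0.40065.
So M = 0.9015 / 0.40065 = 2.2501 kg.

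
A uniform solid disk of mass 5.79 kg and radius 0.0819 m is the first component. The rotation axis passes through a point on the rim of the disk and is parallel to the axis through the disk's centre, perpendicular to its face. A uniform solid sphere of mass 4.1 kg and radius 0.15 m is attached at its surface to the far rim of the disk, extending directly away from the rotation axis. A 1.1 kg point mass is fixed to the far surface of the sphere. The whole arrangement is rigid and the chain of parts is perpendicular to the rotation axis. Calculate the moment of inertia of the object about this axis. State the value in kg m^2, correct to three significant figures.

0.736

Solid disk: I_cm = (1/2)MR² = (1/2)(5.79)(0.0819)² = 0.019419 kg m^2; centre at d = 0.0819 m, so the parallel axis theorem gives I = 0.019419 + (5.79)(0.0819)² = 0.058256 kg m^2.
Solid sphere: I_cm = (2/5)MR² = (2/5)(4.1)(0.15)² = 0.0369 kg m^2; centre at d = 0.0819 + 0.0819 + 0.15 = 0.3138 m, so the parallel axis theorem gives I = 0.0369 + (4.1)(0.3138)² = 0.44063 kg m^2.
Point mass: I_cm = 0; centre at d = 0.0819 + 0.0819 + 0.15 + 0.15 = 0.4638 m, so the parallel axis theorem gives I = 0 + (1.1)(0.4638)² = 0.23662 kg m^2.
Total I = 0.058256 + 0.44063 + 0.23662 = 0.73551 kg m^2.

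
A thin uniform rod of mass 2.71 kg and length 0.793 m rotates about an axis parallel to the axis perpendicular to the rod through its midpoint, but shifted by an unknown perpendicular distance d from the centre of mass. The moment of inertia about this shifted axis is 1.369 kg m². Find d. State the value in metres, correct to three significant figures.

About the centre-of-mass axis, I_cm = (1/12)ML² = (1/12)(2.71)(0.793)² = 0.14202 kg m².
Parallel axis theorem: I = I_cm + Md², so Md² = 1.369 − 0.14202 = 1.227 kg m².
d = √(1.227 / 2.71) = 0.67288 m.

0.673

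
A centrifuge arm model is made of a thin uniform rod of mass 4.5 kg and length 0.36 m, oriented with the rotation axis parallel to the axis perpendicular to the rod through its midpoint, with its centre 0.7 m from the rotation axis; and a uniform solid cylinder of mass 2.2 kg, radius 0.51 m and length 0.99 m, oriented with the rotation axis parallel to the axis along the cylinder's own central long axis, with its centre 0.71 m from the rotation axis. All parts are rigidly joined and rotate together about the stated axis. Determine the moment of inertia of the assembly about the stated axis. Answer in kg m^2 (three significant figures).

3.65

Thin rod: I_cm = (1/12)ML² = (1/12)(4.5)(0.36)² = 0.0486 kg m^2; centre at d = 0.7 m, so the parallel axis theorem gives I = 0.0486 + (4.5)(0.7)² = 2.2536 kg m^2.
Solid cylinder: I_cm = (1/2)MR² = (1/2)(2.2)(0.51)² = 0.28611 kg m^2; centre at d = 0.71 m, so the parallel axis theorem gives I = 0.28611 + (2.2)(0.71)² = 1.3951 kg m^2.
Total I = 2.2536 + 1.3951 = 3.6487 kg m^2.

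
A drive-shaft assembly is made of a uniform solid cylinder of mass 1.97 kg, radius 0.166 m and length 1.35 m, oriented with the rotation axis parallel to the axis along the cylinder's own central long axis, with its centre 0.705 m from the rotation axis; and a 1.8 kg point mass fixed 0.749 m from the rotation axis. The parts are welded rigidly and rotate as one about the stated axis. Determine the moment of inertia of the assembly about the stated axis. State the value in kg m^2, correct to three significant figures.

2.02

Solid cylinder: I_cm = (1/2)MR² = (1/2)(1.97)(0.166)² = 0.027143 kg m^2; centre at d = 0.705 m, so I = I_cm + Md² gives I = 0.027143 + (1.97)(0.705)² = 1.0063 kg m^2.
Point mass: I_cm = 0; centre at d = 0.749 m, so I = I_cm + Md² gives I = 0 + (1.8)(0.749)² = 1.0098 kg m^2.
Total I = 1.0063 + 1.0098 = 2.0161 kg m^2.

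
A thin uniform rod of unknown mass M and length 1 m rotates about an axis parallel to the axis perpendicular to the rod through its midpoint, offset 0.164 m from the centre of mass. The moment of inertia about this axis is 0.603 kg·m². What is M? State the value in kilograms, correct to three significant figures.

5.47

I = I_cm + Md² = (1/12)ML² + Md² = M·[0.0833333·(1)² + (0.164)²] = M·0.11023.
So M = 0.603 / 0.11023 = 5.4704 kg.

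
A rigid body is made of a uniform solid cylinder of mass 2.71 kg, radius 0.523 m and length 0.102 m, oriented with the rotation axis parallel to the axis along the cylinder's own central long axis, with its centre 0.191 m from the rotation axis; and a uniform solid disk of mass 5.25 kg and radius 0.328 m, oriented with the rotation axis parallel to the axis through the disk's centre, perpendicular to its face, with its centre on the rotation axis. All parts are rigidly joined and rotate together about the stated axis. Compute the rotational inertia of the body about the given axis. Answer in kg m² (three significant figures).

Solid cylinder: I_cm = (1/2)MR² = (1/2)(2.71)(0.523)² = 0.37063 kg m²; centre at d = 0.191 m, so I = I_cm + Md² gives I = 0.37063 + (2.71)(0.191)² = 0.4695 kg m².
Solid disk: I_cm = (1/2)MR² = (1/2)(5.25)(0.328)² = 0.28241 kg m²; axis through the centre, so I = 0.28241 kg m².
Total I = 0.4695 + 0.28241 = 0.7519 kg m².

0.752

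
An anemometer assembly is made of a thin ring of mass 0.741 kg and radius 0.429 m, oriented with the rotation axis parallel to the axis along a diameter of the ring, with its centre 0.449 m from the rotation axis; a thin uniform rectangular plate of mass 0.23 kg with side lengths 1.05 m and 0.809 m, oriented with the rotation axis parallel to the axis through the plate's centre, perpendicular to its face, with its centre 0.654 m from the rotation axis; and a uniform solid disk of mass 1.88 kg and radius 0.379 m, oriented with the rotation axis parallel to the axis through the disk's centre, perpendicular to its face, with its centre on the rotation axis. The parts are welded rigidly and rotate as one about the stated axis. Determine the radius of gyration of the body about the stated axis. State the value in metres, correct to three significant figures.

Thin ring: I_cm = (1/2)MR² = (1/2)(0.741)(0.429)² = 0.068187 kg·m²; centre at d = 0.449 m, so I = I_cm + Md² gives I = 0.068187 + (0.741)(0.449)² = 0.21757 kg·m².
Rectangular plate: I_cm = (1/12)M(a²+b²) = (1/12)(0.23)[(1.05)² + (0.809)²] = 0.033675 kg·m²; centre at d = 0.654 m, so I = I_cm + Md² gives I = 0.033675 + (0.23)(0.654)² = 0.13205 kg·m².
Solid disk: I_cm = (1/2)MR² = (1/2)(1.88)(0.379)² = 0.13502 kg·m²; axis through the centre, so I = 0.13502 kg·m².
Total I = 0.48465 kg·m²; total mass M = 2.851 kg.
k = √(I/M) = √(0.48465/2.851) = 0.4123 m.

0.412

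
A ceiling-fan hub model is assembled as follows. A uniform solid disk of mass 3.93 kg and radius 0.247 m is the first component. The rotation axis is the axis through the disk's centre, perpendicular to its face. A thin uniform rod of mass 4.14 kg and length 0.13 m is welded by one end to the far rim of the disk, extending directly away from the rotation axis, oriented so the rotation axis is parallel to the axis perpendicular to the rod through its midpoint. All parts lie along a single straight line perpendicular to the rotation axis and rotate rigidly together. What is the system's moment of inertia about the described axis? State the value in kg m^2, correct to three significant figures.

Solid disk: I_cm = (1/2)MR² = (1/2)(3.93)(0.247)² = 0.11988 kg m^2; axis through the centre, so I = 0.11988 kg m^2.
Thin rod: I_cm = (1/12)ML² = (1/12)(4.14)(0.13)² = 0.0058305 kg m^2; centre at d = 0.247 + 0.065 = 0.312 m, so the parallel axis theorem gives I = 0.0058305 + (4.14)(0.312)² = 0.40883 kg m^2.
Total I = 0.11988 + 0.40883 = 0.52872 kg m^2.

0.529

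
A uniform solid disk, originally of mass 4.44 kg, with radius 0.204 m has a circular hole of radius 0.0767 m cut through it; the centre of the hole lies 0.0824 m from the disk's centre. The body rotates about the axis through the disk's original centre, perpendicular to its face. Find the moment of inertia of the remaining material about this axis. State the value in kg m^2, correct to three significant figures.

Unpierced body about its centre: I₀ = (1/2)MR² = (1/2)(4.44)(0.204)² = 0.092388 kg m^2.
The removed disk has mass m = M·(r/R)² = (4.44)(0.0767/0.204)² = 0.62764 kg (same uniform areal density).
Its moment of inertia about the rotation axis (parallel-axis theorem): I_hole = (1/2)mr² + md² = (1/2)(0.62764)(0.0767)² + (0.62764)(0.0824)² = 0.0061077 kg m^2.
Treating the hole as negative mass, I = I₀ − I_hole = 0.092388 − 0.0061077 = 0.08628 kg m^2.

0.0863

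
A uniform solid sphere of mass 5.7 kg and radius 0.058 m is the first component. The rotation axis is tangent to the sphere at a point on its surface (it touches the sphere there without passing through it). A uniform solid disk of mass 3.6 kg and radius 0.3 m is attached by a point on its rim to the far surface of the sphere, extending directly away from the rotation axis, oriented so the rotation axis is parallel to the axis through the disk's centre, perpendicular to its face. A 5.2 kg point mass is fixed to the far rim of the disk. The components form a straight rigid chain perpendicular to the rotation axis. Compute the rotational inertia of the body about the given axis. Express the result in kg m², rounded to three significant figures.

3.48

Solid sphere: I_cm = (2/5)MR² = (2/5)(5.7)(0.058)² = 0.0076699 kg m²; centre at d = 0.058 m, so the parallel axis theorem gives I = 0.0076699 + (5.7)(0.058)² = 0.026845 kg m².
Solid disk: I_cm = (1/2)MR² = (1/2)(3.6)(0.3)² = 0.162 kg m²; centre at d = 0.058 + 0.058 + 0.3 = 0.416 m, so the parallel axis theorem gives I = 0.162 + (3.6)(0.416)² = 0.785 kg m².
Point mass: I_cm = 0; centre at d = 0.058 + 0.058 + 0.3 + 0.3 = 0.716 m, so the parallel axis theorem gives I = 0 + (5.2)(0.716)² = 2.6658 kg m².
Total I = 0.026845 + 0.785 + 2.6658 = 3.4777 kg m².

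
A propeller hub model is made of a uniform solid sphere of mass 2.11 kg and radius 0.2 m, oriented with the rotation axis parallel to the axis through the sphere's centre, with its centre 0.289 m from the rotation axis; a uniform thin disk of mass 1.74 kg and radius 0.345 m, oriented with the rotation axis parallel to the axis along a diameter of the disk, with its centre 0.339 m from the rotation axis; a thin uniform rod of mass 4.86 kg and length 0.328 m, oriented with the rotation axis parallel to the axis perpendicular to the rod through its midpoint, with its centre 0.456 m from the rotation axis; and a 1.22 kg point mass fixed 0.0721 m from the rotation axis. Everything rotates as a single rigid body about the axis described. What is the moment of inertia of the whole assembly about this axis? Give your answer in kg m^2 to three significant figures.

Solid sphere: I_cm = (2/5)MR² = (2/5)(2.11)(0.2)² = 0.03376 kg m^2; centre at d = 0.289 m, so the parallel axis theorem gives I = 0.03376 + (2.11)(0.289)² = 0.20999 kg m^2.
Thin disk: I_cm = (1/4)MR² = (1/4)(1.74)(0.345)² = 0.051776 kg m^2; centre at d = 0.339 m, so the parallel axis theorem gives I = 0.051776 + (1.74)(0.339)² = 0.25174 kg m^2.
Thin rod: I_cm = (1/12)ML² = (1/12)(4.86)(0.328)² = 0.043572 kg m^2; centre at d = 0.456 m, so the parallel axis theorem gives I = 0.043572 + (4.86)(0.456)² = 1.0541 kg m^2.
Point mass: I_cm = 0; centre at d = 0.0721 m, so the parallel axis theorem gives I = 0 + (1.22)(0.0721)² = 0.0063421 kg m^2.
Total I = 0.20999 + 0.25174 + 1.0541 + 0.0063421 = 1.5222 kg m^2.

1.52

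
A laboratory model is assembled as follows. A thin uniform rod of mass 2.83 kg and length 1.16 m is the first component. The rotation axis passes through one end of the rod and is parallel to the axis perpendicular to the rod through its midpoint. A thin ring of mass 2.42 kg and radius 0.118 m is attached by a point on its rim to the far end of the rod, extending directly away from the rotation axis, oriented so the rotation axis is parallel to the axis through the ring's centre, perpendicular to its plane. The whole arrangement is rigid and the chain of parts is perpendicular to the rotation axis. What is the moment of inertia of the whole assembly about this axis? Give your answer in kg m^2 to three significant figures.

Thin rod: I_cm = (1/12)ML² = (1/12)(2.83)(1.16)² = 0.31734 kg m^2; centre at d = 0.58 m, so the parallel axis theorem gives I = 0.31734 + (2.83)(0.58)² = 1.2693 kg m^2.
Thin ring: I_cm = MR² = (2.42)(0.118)² = 0.033696 kg m^2; centre at d = 0.58 + 0.58 + 0.118 = 1.278 m, so the parallel axis theorem gives I = 0.033696 + (2.42)(1.278)² = 3.9862 kg m^2.
Total I = 1.2693 + 3.9862 = 5.2556 kg m^2.

5.26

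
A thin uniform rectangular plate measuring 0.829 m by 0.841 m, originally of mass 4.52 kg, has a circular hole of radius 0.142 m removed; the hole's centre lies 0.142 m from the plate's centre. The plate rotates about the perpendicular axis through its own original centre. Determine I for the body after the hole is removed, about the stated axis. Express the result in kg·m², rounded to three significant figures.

0.513

Unpierced body about its centre: I₀ = (1/12)M(a²+b²) = (1/12)(4.52)[(0.829)² + (0.841)²] = 0.52527 kg·m².
The removed disk has mass m = M·πr²/(ab) = (4.52)·π(0.142)²/(0.829·0.841) = 0.41069 kg (same uniform areal density).
Its moment of inertia about the rotation axis (parallel-axis theorem): I_hole = (1/2)mr² + md² = (1/2)(0.41069)(0.142)² + (0.41069)(0.142)² = 0.012422 kg·m².
Treating the hole as negative mass, I = I₀ − I_hole = 0.52527 − 0.012422 = 0.51285 kg·m².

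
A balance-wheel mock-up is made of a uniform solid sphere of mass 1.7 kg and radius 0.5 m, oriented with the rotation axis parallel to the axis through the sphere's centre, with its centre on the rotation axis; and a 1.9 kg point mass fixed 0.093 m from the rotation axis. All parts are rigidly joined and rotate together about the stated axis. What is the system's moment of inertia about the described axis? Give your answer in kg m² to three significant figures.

0.186

Solid sphere: I_cm = (2/5)MR² = (2/5)(1.7)(0.5)² = 0.17 kg m²; axis through the centre, so I = 0.17 kg m².
Point mass: I_cm = 0; centre at d = 0.093 m, so the parallel axis theorem gives I = 0 + (1.9)(0.093)² = 0.016433 kg m².
Total I = 0.17 + 0.016433 = 0.18643 kg m².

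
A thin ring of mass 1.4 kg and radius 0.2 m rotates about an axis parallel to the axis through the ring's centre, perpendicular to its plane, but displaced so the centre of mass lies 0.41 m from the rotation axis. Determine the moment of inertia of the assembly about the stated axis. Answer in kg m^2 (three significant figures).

I_cm = MR² = (1.4)(0.2)² = 0.056 kg m^2; centre at d = 0.41 m, so the parallel axis theorem gives I = 0.056 + (1.4)(0.41)² = 0.29134 kg m^2.

0.291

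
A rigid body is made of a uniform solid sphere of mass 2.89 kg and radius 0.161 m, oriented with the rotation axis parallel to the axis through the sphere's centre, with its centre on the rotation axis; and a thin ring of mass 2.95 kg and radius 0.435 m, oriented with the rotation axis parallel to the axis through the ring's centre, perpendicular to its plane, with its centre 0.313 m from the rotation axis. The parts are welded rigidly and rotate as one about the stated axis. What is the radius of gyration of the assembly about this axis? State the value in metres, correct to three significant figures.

Solid sphere: I_cm = (2/5)MR² = (2/5)(2.89)(0.161)² = 0.029965 kg m^2; axis through the centre, so I = 0.029965 kg m^2.
Thin ring: I_cm = MR² = (2.95)(0.435)² = 0.55821 kg m^2; centre at d = 0.313 m, so the parallel axis theorem gives I = 0.55821 + (2.95)(0.313)² = 0.84722 kg m^2.
Total I = 0.87719 kg m^2; total mass M = 5.84 kg.
k = √(I/M) = √(0.87719/5.84) = 0.38756 m.

0.388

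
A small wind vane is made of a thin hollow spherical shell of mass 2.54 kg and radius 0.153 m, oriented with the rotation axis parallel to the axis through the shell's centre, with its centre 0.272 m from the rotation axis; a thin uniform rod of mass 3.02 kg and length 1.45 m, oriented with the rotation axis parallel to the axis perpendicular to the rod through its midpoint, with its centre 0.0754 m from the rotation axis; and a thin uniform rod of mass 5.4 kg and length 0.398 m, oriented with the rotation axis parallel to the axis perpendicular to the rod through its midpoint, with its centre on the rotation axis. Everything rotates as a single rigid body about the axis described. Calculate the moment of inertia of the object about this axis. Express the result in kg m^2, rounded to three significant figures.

Spherical shell: I_cm = (2/3)MR² = (2/3)(2.54)(0.153)² = 0.039639 kg m^2; centre at d = 0.272 m, so I = I_cm + Md² gives I = 0.039639 + (2.54)(0.272)² = 0.22756 kg m^2.
Thin rod: I_cm = (1/12)ML² = (1/12)(3.02)(1.45)² = 0.52913 kg m^2; centre at d = 0.0754 m, so I = I_cm + Md² gives I = 0.52913 + (3.02)(0.0754)² = 0.5463 kg m^2.
Thin rod: I_cm = (1/12)ML² = (1/12)(5.4)(0.398)² = 0.071282 kg m^2; axis through the centre, so I = 0.071282 kg m^2.
Total I = 0.22756 + 0.5463 + 0.071282 = 0.84514 kg m^2.

0.845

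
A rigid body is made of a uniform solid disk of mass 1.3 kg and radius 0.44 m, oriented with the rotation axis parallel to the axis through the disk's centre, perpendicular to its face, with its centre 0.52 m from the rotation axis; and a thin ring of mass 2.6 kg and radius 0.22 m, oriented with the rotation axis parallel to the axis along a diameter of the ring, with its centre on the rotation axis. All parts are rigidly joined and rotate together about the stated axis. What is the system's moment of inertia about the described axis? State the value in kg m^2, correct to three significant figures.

0.540

Solid disk: I_cm = (1/2)MR² = (1/2)(1.3)(0.44)² = 0.12584 kg m^2; centre at d = 0.52 m, so the parallel axis theorem gives I = 0.12584 + (1.3)(0.52)² = 0.47736 kg m^2.
Thin ring: I_cm = (1/2)MR² = (1/2)(2.6)(0.22)² = 0.06292 kg m^2; axis through the centre, so I = 0.06292 kg m^2.
Total I = 0.47736 + 0.06292 = 0.54028 kg m^2.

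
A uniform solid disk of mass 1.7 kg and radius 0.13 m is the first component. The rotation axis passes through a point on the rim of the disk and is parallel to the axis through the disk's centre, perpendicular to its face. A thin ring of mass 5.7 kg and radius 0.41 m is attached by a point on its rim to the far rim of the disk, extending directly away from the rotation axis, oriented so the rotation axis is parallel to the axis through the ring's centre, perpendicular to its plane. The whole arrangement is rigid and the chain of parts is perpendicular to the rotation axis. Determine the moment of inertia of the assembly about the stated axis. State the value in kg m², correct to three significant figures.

3.56

Solid disk: I_cm = (1/2)MR² = (1/2)(1.7)(0.13)² = 0.014365 kg m²; centre at d = 0.13 m, so the parallel axis theorem gives I = 0.014365 + (1.7)(0.13)² = 0.043095 kg m².
Thin ring: I_cm = MR² = (5.7)(0.41)² = 0.95817 kg m²; centre at d = 0.13 + 0.13 + 0.41 = 0.67 m, so the parallel axis theorem gives I = 0.95817 + (5.7)(0.67)² = 3.5169 kg m².
Total I = 0.043095 + 3.5169 = 3.56 kg m².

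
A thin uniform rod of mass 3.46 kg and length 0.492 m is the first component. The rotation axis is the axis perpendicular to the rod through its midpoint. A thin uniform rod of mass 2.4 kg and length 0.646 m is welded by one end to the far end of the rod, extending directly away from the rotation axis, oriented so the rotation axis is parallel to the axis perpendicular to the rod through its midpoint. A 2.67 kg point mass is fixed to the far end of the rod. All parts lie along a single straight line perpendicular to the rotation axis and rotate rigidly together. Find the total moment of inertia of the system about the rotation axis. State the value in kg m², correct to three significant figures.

3.05

Thin rod: I_cm = (1/12)ML² = (1/12)(3.46)(0.492)² = 0.069795 kg m²; axis through the centre, so I = 0.069795 kg m².
Thin rod: I_cm = (1/12)ML² = (1/12)(2.4)(0.646)² = 0.083463 kg m²; centre at d = 0.246 + 0.323 = 0.569 m, so the parallel axis theorem gives I = 0.083463 + (2.4)(0.569)² = 0.86049 kg m².
Point mass: I_cm = 0; centre at d = 0.246 + 0.323 + 0.323 = 0.892 m, so the parallel axis theorem gives I = 0 + (2.67)(0.892)² = 2.1244 kg m².
Total I = 0.069795 + 0.86049 + 2.1244 = 3.0547 kg m².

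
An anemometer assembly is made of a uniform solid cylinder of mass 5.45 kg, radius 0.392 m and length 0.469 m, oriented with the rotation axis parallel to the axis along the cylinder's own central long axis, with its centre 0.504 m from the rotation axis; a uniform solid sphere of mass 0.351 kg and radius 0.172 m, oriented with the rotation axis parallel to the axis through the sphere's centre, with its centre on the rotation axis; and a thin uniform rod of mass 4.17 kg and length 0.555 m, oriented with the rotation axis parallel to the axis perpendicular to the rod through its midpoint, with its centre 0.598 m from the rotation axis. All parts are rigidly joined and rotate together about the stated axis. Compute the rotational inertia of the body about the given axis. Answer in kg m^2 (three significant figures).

Solid cylinder: I_cm = (1/2)MR² = (1/2)(5.45)(0.392)² = 0.41873 kg m^2; centre at d = 0.504 m, so the parallel axis theorem gives I = 0.41873 + (5.45)(0.504)² = 1.8031 kg m^2.
Solid sphere: I_cm = (2/5)MR² = (2/5)(0.351)(0.172)² = 0.0041536 kg m^2; axis through the centre, so I = 0.0041536 kg m^2.
Thin rod: I_cm = (1/12)ML² = (1/12)(4.17)(0.555)² = 0.10704 kg m^2; centre at d = 0.598 m, so the parallel axis theorem gives I = 0.10704 + (4.17)(0.598)² = 1.5982 kg m^2.
Total I = 1.8031 + 0.0041536 + 1.5982 = 3.4055 kg m^2.

3.41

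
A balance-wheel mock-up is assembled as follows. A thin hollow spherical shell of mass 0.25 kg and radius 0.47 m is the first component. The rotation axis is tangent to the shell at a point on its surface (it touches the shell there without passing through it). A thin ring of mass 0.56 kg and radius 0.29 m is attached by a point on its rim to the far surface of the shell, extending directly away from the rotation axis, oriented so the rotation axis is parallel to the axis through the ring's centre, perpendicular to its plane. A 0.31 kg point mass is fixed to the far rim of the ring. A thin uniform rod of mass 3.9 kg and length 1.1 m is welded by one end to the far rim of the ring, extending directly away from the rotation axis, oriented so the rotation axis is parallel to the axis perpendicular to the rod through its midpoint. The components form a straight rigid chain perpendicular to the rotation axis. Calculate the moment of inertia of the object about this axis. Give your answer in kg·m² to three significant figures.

Spherical shell: I_cm = (2/3)MR² = (2/3)(0.25)(0.47)² = 0.036817 kg·m²; centre at d = 0.47 m, so I = I_cm + Md² gives I = 0.036817 + (0.25)(0.47)² = 0.092042 kg·m².
Thin ring: I_cm = MR² = (0.56)(0.29)² = 0.047096 kg·m²; centre at d = 0.47 + 0.47 + 0.29 = 1.23 m, so I = I_cm + Md² gives I = 0.047096 + (0.56)(1.23)² = 0.89432 kg·m².
Point mass: I_cm = 0; centre at d = 0.47 + 0.47 + 0.29 + 0.29 = 1.52 m, so I = I_cm + Md² gives I = 0 + (0.31)(1.52)² = 0.71622 kg·m².
Thin rod: I_cm = (1/12)ML² = (1/12)(3.9)(1.1)² = 0.39325 kg·m²; centre at d = 0.47 + 0.47 + 0.29 + 0.29 + 0.55 = 2.07 m, so I = I_cm + Md² gives I = 0.39325 + (3.9)(2.07)² = 17.104 kg·m².
Total I = 0.092042 + 0.89432 + 0.71622 + 17.104 = 18.807 kg·m².

18.8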